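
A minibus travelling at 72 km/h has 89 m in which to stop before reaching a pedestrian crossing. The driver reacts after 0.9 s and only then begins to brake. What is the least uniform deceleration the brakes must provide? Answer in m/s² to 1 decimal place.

72 km/h ÷ 3.6 = 20.0000 m/s.
Distance covered during reaction = 20.0000 × 0.9 = 18.000 m.
Distance available for braking: 89 − 18.000 = 71.000 m.
v² = 2a·d ⇒ a = v²/(2d) = 20.0000² / (2 × 71.000) = 400.000 / 142.000 = 2.8169 m/s².

Required deceleration ≈ 2.8 m/s²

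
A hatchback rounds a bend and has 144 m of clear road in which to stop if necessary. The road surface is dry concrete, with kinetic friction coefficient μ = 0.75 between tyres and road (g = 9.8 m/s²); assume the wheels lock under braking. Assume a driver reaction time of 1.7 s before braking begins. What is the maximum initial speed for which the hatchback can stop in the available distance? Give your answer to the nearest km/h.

Maximum speed ≈ 127 km/h

a = μg = 0.75 × 9.8 = 7.350 m/s².
Stopping distance: v·t_r + v²/(2a) = 144 with t_r = 1.7 s and a = 7.350 m/s².
So v² + 24.990 v − 2116.80 = 0.
Positive root: v = −a·t_r + √((a·t_r)² + 2a·d) = −12.495 + √(156.125 + 2116.80) = 35.1802 m/s.
35.1802 m/s × 3.6 = 126.649 km/h.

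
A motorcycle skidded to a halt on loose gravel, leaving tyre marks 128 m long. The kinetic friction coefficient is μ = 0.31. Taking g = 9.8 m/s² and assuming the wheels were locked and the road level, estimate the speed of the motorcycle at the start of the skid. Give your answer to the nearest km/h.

Initial speed ≈ 100 km/h

Deceleration a = μg = 0.31 × 9.8 = 3.038 m/s².
v = √(2a·d) = √(2 × 3.038 × 128) = √777.728 = 27.8878 m/s.
= 27.8878 × 3.6 = 100.396 km/h.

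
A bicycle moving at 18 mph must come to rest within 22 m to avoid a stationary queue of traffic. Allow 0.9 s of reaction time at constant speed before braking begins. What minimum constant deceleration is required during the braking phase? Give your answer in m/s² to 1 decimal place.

Required deceleration ≈ 2.2 m/s²

18 mph × 0.44704 = 8.0467 m/s.
Distance covered during reaction = 8.0467 × 0.9 = 7.242 m.
Distance available for braking: 22 − 7.242 = 14.758 m.
v² = 2a·d ⇒ a = v²/(2d) = 8.0467² / (2 × 14.758) = 64.749 / 29.516 = 2.1937 m/s².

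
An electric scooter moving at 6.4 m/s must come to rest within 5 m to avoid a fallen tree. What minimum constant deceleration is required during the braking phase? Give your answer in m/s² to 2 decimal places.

Required deceleration ≈ 4.10 m/s²

v² = 2a·d ⇒ a = v²/(2d) = 6.4000² / (2 × 5.000) = 40.960 / 10.000 = 4.0960 m/s².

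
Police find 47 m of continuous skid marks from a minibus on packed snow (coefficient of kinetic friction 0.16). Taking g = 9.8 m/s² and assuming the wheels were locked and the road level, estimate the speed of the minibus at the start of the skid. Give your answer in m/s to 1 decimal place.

Initial speed ≈ 12.1 m/s

Deceleration a = μg = 0.16 × 9.8 = 1.568 m/s².
v = √(2a·d) = √(2 × 1.568 × 47) = √147.392 = 12.1405 m/s.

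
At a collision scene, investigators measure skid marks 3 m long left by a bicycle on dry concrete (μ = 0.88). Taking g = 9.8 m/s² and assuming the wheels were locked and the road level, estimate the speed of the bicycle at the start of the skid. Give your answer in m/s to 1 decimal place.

Initial speed ≈ 7.2 m/s

Deceleration a = μg = 0.88 × 9.8 = 8.624 m/s².
v = √(2a·d) = √(2 × 8.624 × 3) = √51.744 = 7.1933 m/s.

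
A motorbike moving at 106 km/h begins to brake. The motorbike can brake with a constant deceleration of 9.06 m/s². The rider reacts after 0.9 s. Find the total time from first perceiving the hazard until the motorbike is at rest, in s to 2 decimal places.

Total time ≈ 4.15 s

106 km/h ÷ 3.6 = 29.4444 m/s.
Braking time = v/a = 29.4444 / 9.060 = 3.250 s.
Total = 0.9 + 3.250 = 4.150 s.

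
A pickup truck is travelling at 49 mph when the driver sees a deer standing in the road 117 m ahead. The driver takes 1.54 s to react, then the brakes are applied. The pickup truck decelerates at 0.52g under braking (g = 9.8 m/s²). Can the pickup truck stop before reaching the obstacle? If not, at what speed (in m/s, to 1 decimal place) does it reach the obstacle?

49 mph × 0.44704 = 21.9050 m/s.
a = 0.52 × 9.8 = 5.096 m/s².
Reaction distance = 21.9050 × 1.54 = 33.734 m.
Braking distance = v²/(2a) = 479.829 / 10.192 = 47.079 m.
Total stopping distance = 33.734 + 47.079 = 80.813 m, vs 117 m available — it stops with 117 − 80.813 = 36.187 m to spare.

Yes — it stops about 36.2 m short of the obstacle, so it never reaches it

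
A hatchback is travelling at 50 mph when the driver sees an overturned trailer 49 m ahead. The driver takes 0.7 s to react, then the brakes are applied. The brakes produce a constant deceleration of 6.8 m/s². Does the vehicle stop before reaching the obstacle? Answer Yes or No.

No

50 mph × 0.44704 = 22.3520 m/s.
Reaction distance = 22.3520 × 0.7 = 15.646 m.
Braking distance = v²/(2a) = 499.612 / 13.600 = 36.736 m.
Total stopping distance = 15.646 + 36.736 = 52.382 m, vs 49 m available — it cannot stop in time and overshoots by 52.382 − 49 = 3.382 m.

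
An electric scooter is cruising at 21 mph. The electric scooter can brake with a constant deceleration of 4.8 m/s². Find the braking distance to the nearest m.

Braking distance ≈ 9 m

21 mph × 0.44704 = 9.3878 m/s.
Braking distance = v²/(2a) = 9.3878² / (2 × 4.800) = 88.131 / 9.600 = 9.180 m.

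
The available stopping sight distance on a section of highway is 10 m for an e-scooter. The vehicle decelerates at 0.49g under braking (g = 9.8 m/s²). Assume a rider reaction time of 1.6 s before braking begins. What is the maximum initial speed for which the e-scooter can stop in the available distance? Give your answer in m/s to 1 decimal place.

Maximum speed ≈ 4.8 m/s

a = 0.49 × 9.8 = 4.802 m/s².
Stopping distance: v·t_r + v²/(2a) = 10 with t_r = 1.6 s and a = 4.802 m/s².
So v² + 15.366 v − 96.04 = 0.
Positive root: v = −a·t_r + √((a·t_r)² + 2a·d) = −7.683 + √(59.028 + 96.04) = 4.7696 m/s.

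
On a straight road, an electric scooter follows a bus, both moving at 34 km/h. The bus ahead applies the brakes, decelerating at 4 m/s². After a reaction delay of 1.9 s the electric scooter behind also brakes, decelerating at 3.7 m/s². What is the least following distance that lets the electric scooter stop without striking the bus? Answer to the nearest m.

Minimum gap ≈ 19 m

34 km/h ÷ 3.6 = 9.4444 m/s.
Leader travels v²/(2a_L) = 89.197 / 8.000 = 11.150 m before stopping.
Follower covers v·t_r = 9.4444 × 1.9 = 17.944 m while reacting, then v²/(2a_F) = 89.197 / 7.400 = 12.054 m while braking, for a total of 17.944 + 12.054 = 29.998 m.
Since a_F ≤ a_L and the follower starts braking later, the follower is never slower than the leader, so the closest approach is when both have stopped.
Minimum gap = 29.998 − 11.150 = 18.848 m.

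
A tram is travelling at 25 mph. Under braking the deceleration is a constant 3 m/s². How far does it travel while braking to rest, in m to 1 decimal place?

Braking distance ≈ 20.8 m

25 mph × 0.44704 = 11.1760 m/s.
Braking distance = v²/(2a) = 11.1760² / (2 × 3.000) = 124.903 / 6.000 = 20.817 m.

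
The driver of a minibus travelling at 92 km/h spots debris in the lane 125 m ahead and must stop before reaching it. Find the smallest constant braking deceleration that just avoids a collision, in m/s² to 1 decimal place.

Required deceleration ≈ 2.6 m/s²

92 km/h ÷ 3.6 = 25.5556 m/s.
v² = 2a·d ⇒ a = v²/(2d) = 25.5556² / (2 × 125.000) = 653.089 / 250.000 = 2.6124 m/s².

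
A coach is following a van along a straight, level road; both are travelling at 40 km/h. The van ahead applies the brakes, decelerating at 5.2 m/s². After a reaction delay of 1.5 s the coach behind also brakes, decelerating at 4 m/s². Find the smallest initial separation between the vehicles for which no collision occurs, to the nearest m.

40 km/h ÷ 3.6 = 11.1111 m/s.
Leader travels v²/(2a_L) = 123.457 / 10.400 = 11.871 m before stopping.
Follower covers v·t_r = 11.1111 × 1.5 = 16.667 m while reacting, then v²/(2a_F) = 123.457 / 8.000 = 15.432 m while braking, for a total of 16.667 + 15.432 = 32.099 m.
Since a_F ≤ a_L and the follower starts braking later, the follower is never slower than the leader, so the closest approach is when both have stopped.
Minimum gap = 32.099 − 11.871 = 20.228 m.

Minimum gap ≈ 20 m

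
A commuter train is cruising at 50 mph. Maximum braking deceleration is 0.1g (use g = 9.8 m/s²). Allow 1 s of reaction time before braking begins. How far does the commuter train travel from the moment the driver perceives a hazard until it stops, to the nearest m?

Total stopping distance ≈ 277 m

50 mph × 0.44704 = 22.3520 m/s.
a = 0.1 × 9.8 = 0.980 m/s².
Reaction distance = v·t_r = 22.3520 × 1 = 22.352 m.
Braking distance = v²/(2a) = 22.3520² / (2 × 0.980) = 499.612 / 1.960 = 254.904 m.
Total = 22.352 + 254.904 = 277.256 m.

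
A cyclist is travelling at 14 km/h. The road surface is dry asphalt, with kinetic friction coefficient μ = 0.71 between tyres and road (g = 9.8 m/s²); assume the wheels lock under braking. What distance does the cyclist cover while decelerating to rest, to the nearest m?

Braking distance ≈ 1 m

14 km/h ÷ 3.6 = 3.8889 m/s.
a = μg = 0.71 × 9.8 = 6.958 m/s².
Braking distance = v²/(2a) = 3.8889² / (2 × 6.958) = 15.124 / 13.916 = 1.087 m.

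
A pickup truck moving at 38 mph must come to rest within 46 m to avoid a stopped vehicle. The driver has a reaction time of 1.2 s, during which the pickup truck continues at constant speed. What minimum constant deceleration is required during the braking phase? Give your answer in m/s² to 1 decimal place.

Required deceleration ≈ 5.6 m/s²

38 mph × 0.44704 = 16.9875 m/s.
Distance covered during reaction = 16.9875 × 1.2 = 20.385 m.
Distance available for braking: 46 − 20.385 = 25.615 m.
v² = 2a·d ⇒ a = v²/(2d) = 16.9875² / (2 × 25.615) = 288.575 / 51.230 = 5.6329 m/s².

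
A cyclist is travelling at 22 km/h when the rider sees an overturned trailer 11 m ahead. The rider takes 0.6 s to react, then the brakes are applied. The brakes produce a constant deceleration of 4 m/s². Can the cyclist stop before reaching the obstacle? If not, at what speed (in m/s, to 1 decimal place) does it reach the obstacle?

22 km/h ÷ 3.6 = 6.1111 m/s.
Reaction distance = 6.1111 × 0.6 = 3.667 m.
Braking distance = v²/(2a) = 37.346 / 8.000 = 4.668 m.
Total stopping distance = 3.667 + 4.668 = 8.335 m, vs 11 m available — it stops with 11 − 8.335 = 2.665 m to spare.

Yes — it stops about 2.7 m short of the obstacle, so it never reaches it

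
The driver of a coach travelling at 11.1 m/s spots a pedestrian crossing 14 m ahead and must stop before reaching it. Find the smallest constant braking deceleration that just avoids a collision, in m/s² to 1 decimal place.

v² = 2a·d ⇒ a = v²/(2d) = 11.1000² / (2 × 14.000) = 123.210 / 28.000 = 4.4004 m/s².

Required deceleration ≈ 4.4 m/s²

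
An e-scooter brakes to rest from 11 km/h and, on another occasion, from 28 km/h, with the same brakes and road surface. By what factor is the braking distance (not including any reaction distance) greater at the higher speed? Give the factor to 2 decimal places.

Factor ≈ 6.48

Braking distance d = v²/(2a), so with a fixed, d ∝ v².
Factor = (28/11)² = 2.5455² = 6.4796.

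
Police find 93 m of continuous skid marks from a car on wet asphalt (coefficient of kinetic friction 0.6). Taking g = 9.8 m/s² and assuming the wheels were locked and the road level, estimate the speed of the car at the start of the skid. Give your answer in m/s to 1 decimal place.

Deceleration a = μg = 0.6 × 9.8 = 5.880 m/s².
v = √(2a·d) = √(2 × 5.880 × 93) = √1093.680 = 33.0708 m/s.

Initial speed ≈ 33.1 m/s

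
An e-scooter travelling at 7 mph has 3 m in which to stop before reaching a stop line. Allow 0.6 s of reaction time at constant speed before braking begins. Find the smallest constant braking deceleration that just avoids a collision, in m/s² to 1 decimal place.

Required deceleration ≈ 4.4 m/s²

7 mph × 0.44704 = 3.1293 m/s.
Distance covered during reaction = 3.1293 × 0.6 = 1.878 m.
Distance available for braking: 3 − 1.878 = 1.122 m.
v² = 2a·d ⇒ a = v²/(2d) = 3.1293² / (2 × 1.122) = 9.793 / 2.244 = 4.3641 m/s².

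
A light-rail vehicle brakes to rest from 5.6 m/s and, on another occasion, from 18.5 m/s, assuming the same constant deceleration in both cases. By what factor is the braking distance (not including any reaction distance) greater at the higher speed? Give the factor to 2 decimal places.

Factor ≈ 10.91

Braking distance d = v²/(2a), so with a fixed, d ∝ v².
Factor = (18.5/5.6)² = 3.3036² = 10.9138.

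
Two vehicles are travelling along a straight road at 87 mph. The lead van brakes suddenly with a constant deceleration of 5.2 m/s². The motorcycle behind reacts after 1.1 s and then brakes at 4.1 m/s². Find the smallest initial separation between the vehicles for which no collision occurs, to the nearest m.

Minimum gap ≈ 82 m

87 mph × 0.44704 = 38.8925 m/s.
Leader travels v²/(2a_L) = 1512.627 / 10.400 = 145.445 m before stopping.
Follower covers v·t_r = 38.8925 × 1.1 = 42.782 m while reacting, then v²/(2a_F) = 1512.627 / 8.200 = 184.467 m while braking, for a total of 42.782 + 184.467 = 227.249 m.
Since a_F ≤ a_L and the follower starts braking later, the follower is never slower than the leader, so the closest approach is when both have stopped.
Minimum gap = 227.249 − 145.445 = 81.804 m.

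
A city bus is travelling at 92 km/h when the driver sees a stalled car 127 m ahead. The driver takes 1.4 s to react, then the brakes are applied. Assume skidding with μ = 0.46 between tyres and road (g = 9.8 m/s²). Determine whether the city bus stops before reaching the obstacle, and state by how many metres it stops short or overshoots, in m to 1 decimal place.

92 km/h ÷ 3.6 = 25.5556 m/s.
a = μg = 0.46 × 9.8 = 4.508 m/s².
Reaction distance = 25.5556 × 1.4 = 35.778 m.
Braking distance = v²/(2a) = 653.089 / 9.016 = 72.437 m.
Total stopping distance = 35.778 + 72.437 = 108.215 m, vs 127 m available — it stops with 127 − 108.215 = 18.785 m to spare.

Yes — it stops 18.8 m short of the obstacle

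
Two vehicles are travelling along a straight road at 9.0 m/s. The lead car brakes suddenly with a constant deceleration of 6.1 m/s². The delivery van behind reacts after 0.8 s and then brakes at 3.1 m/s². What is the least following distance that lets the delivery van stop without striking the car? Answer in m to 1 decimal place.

Minimum gap ≈ 13.6 m

Leader travels v²/(2a_L) = 81.000 / 12.200 = 6.639 m before stopping.
Follower covers v·t_r = 9.0000 × 0.8 = 7.200 m while reacting, then v²/(2a_F) = 81.000 / 6.200 = 13.065 m while braking, for a total of 7.200 + 13.065 = 20.265 m.
Since a_F ≤ a_L and the follower starts braking later, the follower is never slower than the leader, so the closest approach is when both have stopped.
Minimum gap = 20.265 − 6.639 = 13.626 m.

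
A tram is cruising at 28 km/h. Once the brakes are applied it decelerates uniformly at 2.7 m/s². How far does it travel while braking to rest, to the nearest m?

28 km/h ÷ 3.6 = 7.7778 m/s.
Braking distance = v²/(2a) = 7.7778² / (2 × 2.700) = 60.494 / 5.400 = 11.203 m.

Braking distance ≈ 11 m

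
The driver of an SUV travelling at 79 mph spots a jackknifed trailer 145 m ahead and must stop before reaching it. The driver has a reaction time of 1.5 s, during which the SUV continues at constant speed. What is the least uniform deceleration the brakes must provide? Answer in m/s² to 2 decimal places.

Required deceleration ≈ 6.78 m/s²

79 mph × 0.44704 = 35.3162 m/s.
Distance covered during reaction = 35.3162 × 1.5 = 52.974 m.
Distance available for braking: 145 − 52.974 = 92.026 m.
v² = 2a·d ⇒ a = v²/(2d) = 35.3162² / (2 × 92.026) = 1247.234 / 184.052 = 6.7765 m/s².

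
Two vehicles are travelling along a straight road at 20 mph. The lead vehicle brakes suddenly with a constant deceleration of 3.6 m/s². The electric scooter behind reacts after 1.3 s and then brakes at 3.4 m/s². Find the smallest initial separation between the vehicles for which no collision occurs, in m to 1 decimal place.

20 mph × 0.44704 = 8.9408 m/s.
Leader travels v²/(2a_L) = 79.938 / 7.200 = 11.103 m before stopping.
Follower covers v·t_r = 8.9408 × 1.3 = 11.623 m while reacting, then v²/(2a_F) = 79.938 / 6.800 = 11.756 m while braking, for a total of 11.623 + 11.756 = 23.379 m.
Since a_F ≤ a_L and the follower starts braking later, the follower is never slower than the leader, so the closest approach is when both have stopped.
Minimum gap = 23.379 − 11.103 = 12.276 m.

Minimum gap ≈ 12.3 m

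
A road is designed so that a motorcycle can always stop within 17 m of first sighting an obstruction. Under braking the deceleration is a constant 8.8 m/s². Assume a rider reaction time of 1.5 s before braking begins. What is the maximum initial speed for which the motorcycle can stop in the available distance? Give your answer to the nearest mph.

Maximum speed ≈ 19 mph

Stopping distance: v·t_r + v²/(2a) = 17 with t_r = 1.5 s and a = 8.800 m/s².
So v² + 26.400 v − 299.20 = 0.
Positive root: v = −a·t_r + √((a·t_r)² + 2a·d) = −13.200 + √(174.240 + 299.20) = 8.5587 m/s.
8.5587 m/s ÷ 0.44704 = 19.145 mph.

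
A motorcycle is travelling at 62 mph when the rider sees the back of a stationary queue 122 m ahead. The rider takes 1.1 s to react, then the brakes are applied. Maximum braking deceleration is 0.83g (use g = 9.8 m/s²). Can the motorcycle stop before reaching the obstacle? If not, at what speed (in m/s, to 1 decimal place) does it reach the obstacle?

62 mph × 0.44704 = 27.7165 m/s.
a = 0.83 × 9.8 = 8.134 m/s².
Reaction distance = 27.7165 × 1.1 = 30.488 m.
Braking distance = v²/(2a) = 768.204 / 16.268 = 47.222 m.
Total stopping distance = 30.488 + 47.222 = 77.710 m, vs 122 m available — it stops with 122 − 77.710 = 44.290 m to spare.

Yes — it stops about 44.3 m short of the obstacle, so it never reaches it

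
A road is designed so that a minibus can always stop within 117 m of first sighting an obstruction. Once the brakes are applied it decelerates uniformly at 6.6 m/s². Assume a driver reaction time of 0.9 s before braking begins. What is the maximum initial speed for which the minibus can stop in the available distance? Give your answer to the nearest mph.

Maximum speed ≈ 76 mph

Stopping distance: v·t_r + v²/(2a) = 117 with t_r = 0.9 s and a = 6.600 m/s².
So v² + 11.880 v − 1544.40 = 0.
Positive root: v = −a·t_r + √((a·t_r)² + 2a·d) = −5.940 + √(35.284 + 1544.40) = 33.8052 m/s.
33.8052 m/s ÷ 0.44704 = 75.620 mph.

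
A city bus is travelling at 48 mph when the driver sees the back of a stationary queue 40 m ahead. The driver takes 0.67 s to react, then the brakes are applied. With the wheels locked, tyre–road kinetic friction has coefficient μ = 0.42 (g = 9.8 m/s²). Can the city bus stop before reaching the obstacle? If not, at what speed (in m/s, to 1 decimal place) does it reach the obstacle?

No — it strikes the obstacle at 15.8 m/s

48 mph × 0.44704 = 21.4579 m/s.
a = μg = 0.42 × 9.8 = 4.116 m/s².
Reaction distance = 21.4579 × 0.67 = 14.377 m.
Braking distance needed to stop: v²/(2a) = 460.441 / 8.232 = 55.933 m, so total needed = 14.377 + 55.933 = 70.310 m > 40 m — it cannot stop.
Distance remaining when braking begins: 40 − 14.377 = 25.623 m.
v² = v₀² − 2a·d = 460.441 − 2 × 4.116 × 25.623 = 249.512 m²/s².
v = √249.512 = 15.796 m/s.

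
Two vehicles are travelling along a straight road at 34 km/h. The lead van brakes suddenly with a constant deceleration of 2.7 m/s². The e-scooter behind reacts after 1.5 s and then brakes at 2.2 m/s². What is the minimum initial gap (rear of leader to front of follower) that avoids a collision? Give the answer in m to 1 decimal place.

34 km/h ÷ 3.6 = 9.4444 m/s.
Leader travels v²/(2a_L) = 89.197 / 5.400 = 16.518 m before stopping.
Follower covers v·t_r = 9.4444 × 1.5 = 14.167 m while reacting, then v²/(2a_F) = 89.197 / 4.400 = 20.272 m while braking, for a total of 14.167 + 20.272 = 34.439 m.
Since a_F ≤ a_L and the follower starts braking later, the follower is never slower than the leader, so the closest approach is when both have stopped.
Minimum gap = 34.439 − 16.518 = 17.921 m.

Minimum gap ≈ 17.9 m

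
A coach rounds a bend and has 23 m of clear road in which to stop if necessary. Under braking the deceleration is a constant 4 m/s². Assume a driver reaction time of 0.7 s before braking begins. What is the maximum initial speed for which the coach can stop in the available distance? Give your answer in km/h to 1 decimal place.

Stopping distance: v·t_r + v²/(2a) = 23 with t_r = 0.7 s and a = 4.000 m/s².
So v² + 5.600 v − 184.00 = 0.
Positive root: v = −a·t_r + √((a·t_r)² + 2a·d) = −2.800 + √(7.840 + 184.00) = 11.0506 m/s.
11.0506 m/s × 3.6 = 39.782 km/h.

Maximum speed ≈ 39.8 km/h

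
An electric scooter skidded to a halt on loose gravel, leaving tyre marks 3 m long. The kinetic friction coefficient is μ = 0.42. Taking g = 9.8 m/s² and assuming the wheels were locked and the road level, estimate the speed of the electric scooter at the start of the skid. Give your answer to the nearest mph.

Initial speed ≈ 11 mph

Deceleration a = μg = 0.42 × 9.8 = 4.116 m/s².
v = √(2a·d) = √(2 × 4.116 × 3) = √24.696 = 4.9695 m/s.
= 4.9695 ÷ 0.44704 = 11.116 mph.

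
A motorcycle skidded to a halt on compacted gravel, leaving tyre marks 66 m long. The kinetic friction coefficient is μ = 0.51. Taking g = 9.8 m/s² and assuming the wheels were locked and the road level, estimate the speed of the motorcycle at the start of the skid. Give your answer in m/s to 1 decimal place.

Deceleration a = μg = 0.51 × 9.8 = 4.998 m/s².
v = √(2a·d) = √(2 × 4.998 × 66) = √659.736 = 25.6853 m/s.

Initial speed ≈ 25.7 m/s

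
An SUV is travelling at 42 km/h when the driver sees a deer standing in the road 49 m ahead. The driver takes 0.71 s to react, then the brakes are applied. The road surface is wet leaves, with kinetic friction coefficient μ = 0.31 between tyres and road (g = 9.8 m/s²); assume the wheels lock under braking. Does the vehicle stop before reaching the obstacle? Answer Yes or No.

42 km/h ÷ 3.6 = 11.6667 m/s.
a = μg = 0.31 × 9.8 = 3.038 m/s².
Reaction distance = 11.6667 × 0.71 = 8.283 m.
Braking distance = v²/(2a) = 136.112 / 6.076 = 22.402 m.
Total stopping distance = 8.283 + 22.402 = 30.685 m, vs 49 m available — it stops with 49 − 30.685 = 18.315 m to spare.

Yes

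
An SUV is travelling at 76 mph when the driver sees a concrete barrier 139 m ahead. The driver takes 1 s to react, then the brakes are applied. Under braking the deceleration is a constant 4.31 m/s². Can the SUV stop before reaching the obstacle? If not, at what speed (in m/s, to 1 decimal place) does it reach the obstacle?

76 mph × 0.44704 = 33.9750 m/s.
Reaction distance = 33.9750 × 1 = 33.975 m.
Braking distance needed to stop: v²/(2a) = 1154.301 / 8.620 = 133.910 m, so total needed = 33.975 + 133.910 = 167.885 m > 139 m — it cannot stop.
Distance remaining when braking begins: 139 − 33.975 = 105.025 m.
v² = v₀² − 2a·d = 1154.301 − 2 × 4.310 × 105.025 = 248.986 m²/s².
v = √248.986 = 15.779 m/s.

No — it strikes the obstacle at 15.8 m/s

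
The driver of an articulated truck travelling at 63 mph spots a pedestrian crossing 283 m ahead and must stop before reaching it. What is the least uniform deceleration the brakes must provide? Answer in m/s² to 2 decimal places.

Required deceleration ≈ 1.40 m/s²

63 mph × 0.44704 = 28.1635 m/s.
v² = 2a·d ⇒ a = v²/(2d) = 28.1635² / (2 × 283.000) = 793.183 / 566.000 = 1.4014 m/s².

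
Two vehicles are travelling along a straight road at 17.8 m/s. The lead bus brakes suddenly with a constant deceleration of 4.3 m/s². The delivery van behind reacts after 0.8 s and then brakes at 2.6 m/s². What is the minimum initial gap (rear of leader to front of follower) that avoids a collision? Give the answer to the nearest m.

Minimum gap ≈ 38 m

Leader travels v²/(2a_L) = 316.840 / 8.600 = 36.842 m before stopping.
Follower covers v·t_r = 17.8000 × 0.8 = 14.240 m while reacting, then v²/(2a_F) = 316.840 / 5.200 = 60.931 m while braking, for a total of 14.240 + 60.931 = 75.171 m.
Since a_F ≤ a_L and the follower starts braking later, the follower is never slower than the leader, so the closest approach is when both have stopped.
Minimum gap = 75.171 − 36.842 = 38.329 m.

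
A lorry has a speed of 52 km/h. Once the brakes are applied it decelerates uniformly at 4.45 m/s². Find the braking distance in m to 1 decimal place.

Braking distance ≈ 23.4 m

52 km/h ÷ 3.6 = 14.4444 m/s.
Braking distance = v²/(2a) = 14.4444² / (2 × 4.450) = 208.641 / 8.900 = 23.443 m.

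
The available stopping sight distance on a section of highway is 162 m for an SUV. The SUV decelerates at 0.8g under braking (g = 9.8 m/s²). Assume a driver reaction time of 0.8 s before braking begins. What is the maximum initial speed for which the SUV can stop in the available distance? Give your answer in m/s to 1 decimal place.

a = 0.8 × 9.8 = 7.840 m/s².
Stopping distance: v·t_r + v²/(2a) = 162 with t_r = 0.8 s and a = 7.840 m/s².
So v² + 12.544 v − 2540.16 = 0.
Positive root: v = −a·t_r + √((a·t_r)² + 2a·d) = −6.272 + √(39.338 + 2540.16) = 44.5168 m/s.

Maximum speed ≈ 44.5 m/s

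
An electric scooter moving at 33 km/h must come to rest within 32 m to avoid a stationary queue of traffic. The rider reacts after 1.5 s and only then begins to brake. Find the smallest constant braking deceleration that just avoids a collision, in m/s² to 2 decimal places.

33 km/h ÷ 3.6 = 9.1667 m/s.
Distance covered during reaction = 9.1667 × 1.5 = 13.750 m.
Distance available for braking: 32 − 13.750 = 18.250 m.
v² = 2a·d ⇒ a = v²/(2d) = 9.1667² / (2 × 18.250) = 84.028 / 36.500 = 2.3021 m/s².

Required deceleration ≈ 2.30 m/s²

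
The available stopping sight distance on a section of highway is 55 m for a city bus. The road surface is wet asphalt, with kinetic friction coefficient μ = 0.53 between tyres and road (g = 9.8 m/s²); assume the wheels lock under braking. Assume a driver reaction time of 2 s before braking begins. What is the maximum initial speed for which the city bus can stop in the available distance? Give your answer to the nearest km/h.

Maximum speed ≈ 56 km/h

a = μg = 0.53 × 9.8 = 5.194 m/s².
Stopping distance: v·t_r + v²/(2a) = 55 with t_r = 2 s and a = 5.194 m/s².
So v² + 20.776 v − 571.34 = 0.
Positive root: v = −a·t_r + √((a·t_r)² + 2a·d) = −10.388 + √(107.911 + 571.34) = 15.6744 m/s.
15.6744 m/s × 3.6 = 56.428 km/h.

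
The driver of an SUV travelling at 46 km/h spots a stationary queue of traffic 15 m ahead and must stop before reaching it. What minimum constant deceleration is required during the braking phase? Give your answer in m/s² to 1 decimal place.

46 km/h ÷ 3.6 = 12.7778 m/s.
v² = 2a·d ⇒ a = v²/(2d) = 12.7778² / (2 × 15.000) = 163.272 / 30.000 = 5.4424 m/s².

Required deceleration ≈ 5.4 m/s²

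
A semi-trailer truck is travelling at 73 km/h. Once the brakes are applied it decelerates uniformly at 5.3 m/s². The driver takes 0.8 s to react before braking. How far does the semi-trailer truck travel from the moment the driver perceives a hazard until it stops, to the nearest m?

Total stopping distance ≈ 55 m

73 km/h ÷ 3.6 = 20.2778 m/s.
Reaction distance = v·t_r = 20.2778 × 0.8 = 16.222 m.
Braking distance = v²/(2a) = 20.2778² / (2 × 5.300) = 411.189 / 10.600 = 38.791 m.
Total = 16.222 + 38.791 = 55.013 m.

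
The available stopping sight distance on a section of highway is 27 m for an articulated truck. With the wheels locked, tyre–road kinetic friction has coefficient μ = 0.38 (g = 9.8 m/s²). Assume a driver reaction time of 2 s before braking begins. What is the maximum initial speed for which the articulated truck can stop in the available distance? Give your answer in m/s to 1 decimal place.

Maximum speed ≈ 8.6 m/s

a = μg = 0.38 × 9.8 = 3.724 m/s².
Stopping distance: v·t_r + v²/(2a) = 27 with t_r = 2 s and a = 3.724 m/s².
So v² + 14.896 v − 201.10 = 0.
Positive root: v = −a·t_r + √((a·t_r)² + 2a·d) = −7.448 + √(55.473 + 201.10) = 8.5699 m/s.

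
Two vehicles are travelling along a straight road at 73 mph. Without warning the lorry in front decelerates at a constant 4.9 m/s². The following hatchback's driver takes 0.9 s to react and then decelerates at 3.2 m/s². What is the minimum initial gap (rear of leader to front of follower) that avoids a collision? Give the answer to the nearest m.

Minimum gap ≈ 87 m

73 mph × 0.44704 = 32.6339 m/s.
Leader travels v²/(2a_L) = 1064.971 / 9.800 = 108.671 m before stopping.
Follower covers v·t_r = 32.6339 × 0.9 = 29.371 m while reacting, then v²/(2a_F) = 1064.971 / 6.400 = 166.402 m while braking, for a total of 29.371 + 166.402 = 195.773 m.
Since a_F ≤ a_L and the follower starts braking later, the follower is never slower than the leader, so the closest approach is when both have stopped.
Minimum gap = 195.773 − 108.671 = 87.102 m.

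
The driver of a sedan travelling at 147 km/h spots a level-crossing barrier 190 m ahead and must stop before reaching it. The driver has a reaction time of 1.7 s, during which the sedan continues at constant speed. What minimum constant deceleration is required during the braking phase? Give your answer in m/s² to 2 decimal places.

147 km/h ÷ 3.6 = 40.8333 m/s.
Distance covered during reaction = 40.8333 × 1.7 = 69.417 m.
Distance available for braking: 190 − 69.417 = 120.583 m.
v² = 2a·d ⇒ a = v²/(2d) = 40.8333² / (2 × 120.583) = 1667.358 / 241.166 = 6.9137 m/s².

Required deceleration ≈ 6.91 m/s²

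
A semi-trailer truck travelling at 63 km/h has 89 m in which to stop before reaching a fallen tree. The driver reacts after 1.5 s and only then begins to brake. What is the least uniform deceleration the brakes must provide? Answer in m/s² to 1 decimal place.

63 km/h ÷ 3.6 = 17.5000 m/s.
Distance covered during reaction = 17.5000 × 1.5 = 26.250 m.
Distance available for braking: 89 − 26.250 = 62.750 m.
v² = 2a·d ⇒ a = v²/(2d) = 17.5000² / (2 × 62.750) = 306.250 / 125.500 = 2.4402 m/s².

Required deceleration ≈ 2.4 m/s²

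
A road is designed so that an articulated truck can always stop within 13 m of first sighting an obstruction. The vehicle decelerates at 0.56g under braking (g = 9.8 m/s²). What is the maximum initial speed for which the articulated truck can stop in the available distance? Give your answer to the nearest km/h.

a = 0.56 × 9.8 = 5.488 m/s².
v²/(2a) = d ⇒ v = √(2 × 5.488 × 13) = √142.69 = 11.9453 m/s.
11.9453 m/s × 3.6 = 43.003 km/h.

Maximum speed ≈ 43 km/h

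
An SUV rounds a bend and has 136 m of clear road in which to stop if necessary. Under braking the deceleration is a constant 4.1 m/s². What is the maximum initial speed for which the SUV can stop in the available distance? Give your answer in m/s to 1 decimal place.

v²/(2a) = d ⇒ v = √(2 × 4.100 × 136) = √1115.20 = 33.3946 m/s.

Maximum speed ≈ 33.4 m/s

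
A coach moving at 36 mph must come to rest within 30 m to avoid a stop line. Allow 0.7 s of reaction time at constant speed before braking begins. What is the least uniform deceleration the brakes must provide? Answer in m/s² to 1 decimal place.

36 mph × 0.44704 = 16.0934 m/s.
Distance covered during reaction = 16.0934 × 0.7 = 11.265 m.
Distance available for braking: 30 − 11.265 = 18.735 m.
v² = 2a·d ⇒ a = v²/(2d) = 16.0934² / (2 × 18.735) = 258.998 / 37.470 = 6.9121 m/s².

Required deceleration ≈ 6.9 m/s²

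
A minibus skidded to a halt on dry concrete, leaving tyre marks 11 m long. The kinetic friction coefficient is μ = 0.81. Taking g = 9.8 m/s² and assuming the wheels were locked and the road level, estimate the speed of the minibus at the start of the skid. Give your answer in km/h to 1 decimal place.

Deceleration a = μg = 0.81 × 9.8 = 7.938 m/s².
v = √(2a·d) = √(2 × 7.938 × 11) = √174.636 = 13.2150 m/s.
= 13.2150 × 3.6 = 47.574 km/h.

Initial speed ≈ 47.6 km/h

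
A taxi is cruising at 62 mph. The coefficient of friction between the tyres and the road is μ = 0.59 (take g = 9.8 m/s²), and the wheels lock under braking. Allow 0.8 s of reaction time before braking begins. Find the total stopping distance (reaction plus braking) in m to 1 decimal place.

62 mph × 0.44704 = 27.7165 m/s.
a = μg = 0.59 × 9.8 = 5.782 m/s².
Reaction distance = v·t_r = 27.7165 × 0.8 = 22.173 m.
Braking distance = v²/(2a) = 27.7165² / (2 × 5.782) = 768.204 / 11.564 = 66.431 m.
Total = 22.173 + 66.431 = 88.604 m.

Total stopping distance ≈ 88.6 m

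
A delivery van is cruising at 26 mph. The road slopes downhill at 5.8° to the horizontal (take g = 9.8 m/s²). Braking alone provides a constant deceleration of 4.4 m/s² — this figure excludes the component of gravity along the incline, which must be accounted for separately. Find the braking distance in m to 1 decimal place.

Braking distance ≈ 19.8 m

26 mph × 0.44704 = 11.6230 m/s.
Gravity along the downhill slope reduces the braking deceleration: a_eff = 4.400 − 9.8·sin 5.8° = 4.400 − 0.990 = 3.410 m/s².
Braking distance = v²/(2a) = 11.6230² / (2 × 3.410) = 135.094 / 6.820 = 19.809 m.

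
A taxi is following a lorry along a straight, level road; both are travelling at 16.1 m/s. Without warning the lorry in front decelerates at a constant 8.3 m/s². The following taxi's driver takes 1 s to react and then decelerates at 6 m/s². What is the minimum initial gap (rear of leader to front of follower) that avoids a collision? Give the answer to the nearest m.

Minimum gap ≈ 22 m

Leader travels v²/(2a_L) = 259.210 / 16.600 = 15.615 m before stopping.
Follower covers v·t_r = 16.1000 × 1 = 16.100 m while reacting, then v²/(2a_F) = 259.210 / 12.000 = 21.601 m while braking, for a total of 16.100 + 21.601 = 37.701 m.
Since a_F ≤ a_L and the follower starts braking later, the follower is never slower than the leader, so the closest approach is when both have stopped.
Minimum gap = 37.701 − 15.615 = 22.086 m.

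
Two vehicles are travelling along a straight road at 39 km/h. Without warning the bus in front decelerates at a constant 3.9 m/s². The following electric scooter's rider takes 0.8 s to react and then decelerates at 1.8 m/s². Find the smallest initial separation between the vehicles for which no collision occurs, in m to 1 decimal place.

39 km/h ÷ 3.6 = 10.8333 m/s.
Leader travels v²/(2a_L) = 117.360 / 7.800 = 15.046 m before stopping.
Follower covers v·t_r = 10.8333 × 0.8 = 8.667 m while reacting, then v²/(2a_F) = 117.360 / 3.600 = 32.600 m while braking, for a total of 8.667 + 32.600 = 41.267 m.
Since a_F ≤ a_L and the follower starts braking later, the follower is never slower than the leader, so the closest approach is when both have stopped.
Minimum gap = 41.267 − 15.046 = 26.221 m.

Minimum gap ≈ 26.2 m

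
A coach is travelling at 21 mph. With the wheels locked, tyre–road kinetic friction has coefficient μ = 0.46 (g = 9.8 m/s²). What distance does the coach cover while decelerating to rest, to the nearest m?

Braking distance ≈ 10 m

21 mph × 0.44704 = 9.3878 m/s.
a = μg = 0.46 × 9.8 = 4.508 m/s².
Braking distance = v²/(2a) = 9.3878² / (2 × 4.508) = 88.131 / 9.016 = 9.775 m.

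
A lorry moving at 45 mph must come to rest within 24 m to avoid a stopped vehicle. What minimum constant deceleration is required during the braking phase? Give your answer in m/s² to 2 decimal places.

Required deceleration ≈ 8.43 m/s²

45 mph × 0.44704 = 20.1168 m/s.
v² = 2a·d ⇒ a = v²/(2d) = 20.1168² / (2 × 24.000) = 404.686 / 48.000 = 8.4310 m/s².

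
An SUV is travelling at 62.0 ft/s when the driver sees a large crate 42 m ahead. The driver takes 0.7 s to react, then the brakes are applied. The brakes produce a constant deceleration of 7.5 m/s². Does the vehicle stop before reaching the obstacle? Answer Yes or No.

62 ft/s × 0.3048 = 18.8976 m/s.
Reaction distance = 18.8976 × 0.7 = 13.228 m.
Braking distance = v²/(2a) = 357.119 / 15.000 = 23.808 m.
Total stopping distance = 13.228 + 23.808 = 37.036 m, vs 42 m available — it stops with 42 − 37.036 = 4.964 m to spare.

Yes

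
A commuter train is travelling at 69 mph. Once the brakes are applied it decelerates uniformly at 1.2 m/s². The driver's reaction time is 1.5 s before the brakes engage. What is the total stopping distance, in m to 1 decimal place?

Total stopping distance ≈ 442.7 m

69 mph × 0.44704 = 30.8458 m/s.
Reaction distance = v·t_r = 30.8458 × 1.5 = 46.269 m.
Braking distance = v²/(2a) = 30.8458² / (2 × 1.200) = 951.463 / 2.400 = 396.443 m.
Total = 46.269 + 396.443 = 442.712 m.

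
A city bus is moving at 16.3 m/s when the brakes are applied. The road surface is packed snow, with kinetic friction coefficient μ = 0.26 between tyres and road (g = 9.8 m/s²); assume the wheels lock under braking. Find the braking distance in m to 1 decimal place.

a = μg = 0.26 × 9.8 = 2.548 m/s².
Braking distance = v²/(2a) = 16.3000² / (2 × 2.548) = 265.690 / 5.096 = 52.137 m.

Braking distance ≈ 52.1 m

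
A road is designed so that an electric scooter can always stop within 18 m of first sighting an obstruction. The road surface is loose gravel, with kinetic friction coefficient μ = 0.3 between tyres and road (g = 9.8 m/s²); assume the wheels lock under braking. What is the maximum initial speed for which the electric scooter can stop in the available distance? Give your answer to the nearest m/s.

a = μg = 0.3 × 9.8 = 2.940 m/s².
v²/(2a) = d ⇒ v = √(2 × 2.940 × 18) = √105.84 = 10.2879 m/s.

Maximum speed ≈ 10 m/s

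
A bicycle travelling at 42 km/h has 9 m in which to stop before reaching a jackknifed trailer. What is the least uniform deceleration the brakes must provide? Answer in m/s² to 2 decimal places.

42 km/h ÷ 3.6 = 11.6667 m/s.
v² = 2a·d ⇒ a = v²/(2d) = 11.6667² / (2 × 9.000) = 136.112 / 18.000 = 7.5618 m/s².

Required deceleration ≈ 7.56 m/s²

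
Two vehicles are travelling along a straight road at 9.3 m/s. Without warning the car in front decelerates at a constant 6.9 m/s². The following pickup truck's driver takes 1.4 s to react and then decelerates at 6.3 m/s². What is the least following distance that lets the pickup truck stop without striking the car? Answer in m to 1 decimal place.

Leader travels v²/(2a_L) = 86.490 / 13.800 = 6.267 m before stopping.
Follower covers v·t_r = 9.3000 × 1.4 = 13.020 m while reacting, then v²/(2a_F) = 86.490 / 12.600 = 6.864 m while braking, for a total of 13.020 + 6.864 = 19.884 m.
Since a_F ≤ a_L and the follower starts braking later, the follower is never slower than the leader, so the closest approach is when both have stopped.
Minimum gap = 19.884 − 6.267 = 13.617 m.

Minimum gap ≈ 13.6 m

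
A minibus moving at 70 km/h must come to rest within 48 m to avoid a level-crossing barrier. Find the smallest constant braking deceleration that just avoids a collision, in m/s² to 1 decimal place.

Required deceleration ≈ 3.9 m/s²

70 km/h ÷ 3.6 = 19.4444 m/s.
v² = 2a·d ⇒ a = v²/(2d) = 19.4444² / (2 × 48.000) = 378.085 / 96.000 = 3.9384 m/s².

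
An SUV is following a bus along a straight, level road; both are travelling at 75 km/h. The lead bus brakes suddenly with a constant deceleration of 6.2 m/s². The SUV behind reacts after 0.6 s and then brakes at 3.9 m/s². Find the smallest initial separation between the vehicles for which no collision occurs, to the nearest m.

75 km/h ÷ 3.6 = 20.8333 m/s.
Leader travels v²/(2a_L) = 434.026 / 12.400 = 35.002 m before stopping.
Follower covers v·t_r = 20.8333 × 0.6 = 12.500 m while reacting, then v²/(2a_F) = 434.026 / 7.800 = 55.644 m while braking, for a total of 12.500 + 55.644 = 68.144 m.
Since a_F ≤ a_L and the follower starts braking later, the follower is never slower than the leader, so the closest approach is when both have stopped.
Minimum gap = 68.144 − 35.002 = 33.142 m.

Minimum gap ≈ 33 m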